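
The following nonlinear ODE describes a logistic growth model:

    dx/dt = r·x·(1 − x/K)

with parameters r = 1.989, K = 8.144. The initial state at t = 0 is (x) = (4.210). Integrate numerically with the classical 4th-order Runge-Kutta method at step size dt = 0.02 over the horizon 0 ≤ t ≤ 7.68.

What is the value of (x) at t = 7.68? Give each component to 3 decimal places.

(x) = (8.144)

t=0.000: state=(4.210)
step 1 (dt=0.02): k1=(4.045), k2=(4.042), k3=(4.042), k4=(4.038); state += dt/6·(k1+2k2+2k3+k4)
t=0.020: state=(4.291)
t=0.040: state=(4.371)
t=0.060: state=(4.452)
continuing one RK4 step at a time; state shown every 25 steps (Δt=0.5):
t=0.500: state=(6.052)
t=1.000: state=(7.221)
t=1.500: state=(7.776)
t=2.000: state=(8.004)
t=2.500: state=(8.092)
t=3.000: state=(8.125)
t=3.500: state=(8.137)
t=4.000: state=(8.141)
t=4.500: state=(8.143)
t=5.000: state=(8.144)
t=5.500: state=(8.144)
t=6.000: state=(8.144)
t=6.500: state=(8.144)
t=7.000: state=(8.144)
t=7.500: state=(8.144)
t=7.680: state=(8.144)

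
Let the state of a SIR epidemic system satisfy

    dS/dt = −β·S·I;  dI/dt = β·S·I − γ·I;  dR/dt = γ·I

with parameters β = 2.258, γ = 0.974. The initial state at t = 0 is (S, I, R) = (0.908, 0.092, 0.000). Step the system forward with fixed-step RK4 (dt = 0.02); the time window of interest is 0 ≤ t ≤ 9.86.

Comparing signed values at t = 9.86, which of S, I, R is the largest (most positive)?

largest component: R

t=0.000: state=(0.908, 0.092, 0.000)
step 1 (dt=0.02): k1=(-0.189, 0.099, 0.090), k2=(-0.190, 0.100, 0.091), k3=(-0.190, 0.100, 0.091), k4=(-0.192, 0.100, 0.092); state += dt/6·(k1+2k2+2k3+k4)
t=0.020: state=(0.904, 0.094, 0.002)
t=0.040: state=(0.900, 0.096, 0.004)
t=0.060: state=(0.896, 0.098, 0.006)
continuing one RK4 step at a time; state shown every 25 steps (Δt=0.5):
t=0.500: state=(0.794, 0.148, 0.058)
t=1.000: state=(0.649, 0.206, 0.145)
t=1.500: state=(0.503, 0.242, 0.255)
t=2.000: state=(0.381, 0.244, 0.375)
t=2.500: state=(0.292, 0.219, 0.489)
t=3.000: state=(0.233, 0.181, 0.586)
t=3.500: state=(0.195, 0.141, 0.664)
t=4.000: state=(0.169, 0.106, 0.724)
t=4.500: state=(0.153, 0.078, 0.769)
t=5.000: state=(0.142, 0.057, 0.802)
t=5.500: state=(0.134, 0.041, 0.825)
t=6.000: state=(0.129, 0.029, 0.842)
t=6.500: state=(0.125, 0.021, 0.854)
t=7.000: state=(0.123, 0.015, 0.862)
t=7.500: state=(0.121, 0.010, 0.868)
t=8.000: state=(0.120, 0.007, 0.873)
t=8.500: state=(0.119, 0.005, 0.876)
t=9.000: state=(0.119, 0.004, 0.878)
t=9.500: state=(0.118, 0.003, 0.879)
t=9.860: state=(0.118, 0.002, 0.880)
compare at T: S=0.118, I=0.002, R=0.880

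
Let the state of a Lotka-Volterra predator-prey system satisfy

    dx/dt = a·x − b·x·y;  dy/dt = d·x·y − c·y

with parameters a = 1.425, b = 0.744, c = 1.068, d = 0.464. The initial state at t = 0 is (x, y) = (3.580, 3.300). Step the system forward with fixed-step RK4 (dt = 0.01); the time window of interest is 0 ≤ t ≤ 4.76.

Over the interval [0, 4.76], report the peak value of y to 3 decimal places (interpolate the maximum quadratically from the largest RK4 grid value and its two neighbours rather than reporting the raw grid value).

t=0.000: state=(3.580, 3.300)
step 1 (dt=0.01): k1=(-3.688, 1.957), k2=(-3.695, 1.935), k3=(-3.695, 1.935), k4=(-3.701, 1.912); state += dt/6·(k1+2k2+2k3+k4)
t=0.010: state=(3.543, 3.319)
t=0.020: state=(3.506, 3.338)
t=0.030: state=(3.469, 3.357)
continuing one RK4 step at a time; state shown every 20 steps (Δt=0.2):
t=0.200: state=(2.844, 3.590)
t=0.400: state=(2.199, 3.660)
t=0.600: state=(1.708, 3.539)
t=0.800: state=(1.365, 3.293)
t=1.000: state=(1.137, 2.985)
t=1.200: state=(0.993, 2.660)
t=1.400: state=(0.911, 2.346)
t=1.600: state=(0.873, 2.057)
t=1.800: state=(0.871, 1.801)
t=2.000: state=(0.901, 1.579)
t=2.200: state=(0.961, 1.390)
t=2.400: state=(1.052, 1.233)
t=2.600: state=(1.176, 1.104)
t=2.800: state=(1.338, 1.001)
t=3.000: state=(1.542, 0.924)
t=3.200: state=(1.795, 0.871)
t=3.400: state=(2.102, 0.843)
t=3.600: state=(2.466, 0.841)
t=3.800: state=(2.889, 0.870)
t=4.000: state=(3.360, 0.939)
t=4.200: state=(3.853, 1.060)
t=4.400: state=(4.319, 1.251)
t=4.600: state=(4.673, 1.536)
t=4.760: state=(4.804, 1.842)
largest grid value and its neighbours: y(0.350)=3.66249, y(0.360)=3.66300, y(0.370)=3.66299
parabola through these three points peaks at t≈0.365 with y≈3.66306

max y = 3.663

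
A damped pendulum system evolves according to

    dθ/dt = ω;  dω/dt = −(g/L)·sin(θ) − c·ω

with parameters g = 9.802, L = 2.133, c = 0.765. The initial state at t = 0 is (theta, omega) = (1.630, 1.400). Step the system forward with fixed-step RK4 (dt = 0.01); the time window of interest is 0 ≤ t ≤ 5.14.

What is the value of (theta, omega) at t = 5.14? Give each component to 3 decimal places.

t=0.000: state=(1.630, 1.400)
step 1 (dt=0.01): k1=(1.400, -5.658), k2=(1.372, -5.635), k3=(1.372, -5.635), k4=(1.344, -5.611); state += dt/6·(k1+2k2+2k3+k4)
t=0.010: state=(1.644, 1.344)
t=0.020: state=(1.657, 1.288)
t=0.030: state=(1.669, 1.232)
continuing one RK4 step at a time; state shown every 20 steps (Δt=0.2):
t=0.200: state=(1.803, 0.362)
t=0.400: state=(1.785, -0.518)
t=0.600: state=(1.603, -1.288)
t=0.800: state=(1.277, -1.947)
t=1.000: state=(0.838, -2.408)
t=1.200: state=(0.337, -2.531)
t=1.400: state=(-0.147, -2.242)
t=1.600: state=(-0.538, -1.628)
t=1.800: state=(-0.788, -0.863)
t=2.000: state=(-0.883, -0.101)
t=2.200: state=(-0.835, 0.565)
t=2.400: state=(-0.668, 1.070)
t=2.600: state=(-0.421, 1.360)
t=2.800: state=(-0.141, 1.400)
t=3.000: state=(0.123, 1.204)
t=3.200: state=(0.329, 0.835)
t=3.400: state=(0.451, 0.386)
t=3.600: state=(0.483, -0.059)
t=3.800: state=(0.433, -0.432)
t=4.000: state=(0.319, -0.685)
t=4.200: state=(0.168, -0.793)
t=4.400: state=(0.011, -0.755)
t=4.600: state=(-0.125, -0.595)
t=4.800: state=(-0.222, -0.359)
t=5.000: state=(-0.268, -0.098)
t=5.140: state=(-0.269, 0.075)

(theta, omega) = (-0.269, 0.075)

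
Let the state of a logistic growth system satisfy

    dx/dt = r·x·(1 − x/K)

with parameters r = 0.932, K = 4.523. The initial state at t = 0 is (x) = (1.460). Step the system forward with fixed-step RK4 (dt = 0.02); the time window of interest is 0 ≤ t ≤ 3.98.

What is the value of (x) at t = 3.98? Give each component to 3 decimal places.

(x) = (4.302)

t=0.000: state=(1.460)
step 1 (dt=0.02): k1=(0.921), k2=(0.925), k3=(0.925), k4=(0.928); state += dt/6·(k1+2k2+2k3+k4)
t=0.020: state=(1.478)
t=0.040: state=(1.497)
t=0.060: state=(1.516)
continuing one RK4 step at a time; state shown every 10 steps (Δt=0.2):
t=0.200: state=(1.650)
t=0.400: state=(1.850)
t=0.600: state=(2.057)
t=0.800: state=(2.267)
t=1.000: state=(2.477)
t=1.200: state=(2.683)
t=1.400: state=(2.883)
t=1.600: state=(3.072)
t=1.800: state=(3.249)
t=2.000: state=(3.413)
t=2.200: state=(3.561)
t=2.400: state=(3.695)
t=2.600: state=(3.814)
t=2.800: state=(3.918)
t=3.000: state=(4.009)
t=3.200: state=(4.088)
t=3.400: state=(4.156)
t=3.600: state=(4.214)
t=3.800: state=(4.264)
t=3.980: state=(4.302)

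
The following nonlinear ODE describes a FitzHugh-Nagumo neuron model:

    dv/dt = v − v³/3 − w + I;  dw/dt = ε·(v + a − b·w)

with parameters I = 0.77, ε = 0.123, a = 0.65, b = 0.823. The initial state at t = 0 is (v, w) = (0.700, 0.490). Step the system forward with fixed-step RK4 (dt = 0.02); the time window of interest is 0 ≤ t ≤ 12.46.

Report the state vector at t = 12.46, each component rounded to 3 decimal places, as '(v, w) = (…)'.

(v, w) = (-1.472, 1.387)

t=0.000: state=(0.700, 0.490)
step 1 (dt=0.02): k1=(0.866, 0.116), k2=(0.869, 0.117), k3=(0.869, 0.117), k4=(0.872, 0.118); state += dt/6·(k1+2k2+2k3+k4)
t=0.020: state=(0.717, 0.492)
t=0.040: state=(0.735, 0.495)
t=0.060: state=(0.752, 0.497)
continuing one RK4 step at a time; state shown every 25 steps (Δt=0.5):
t=0.500: state=(1.146, 0.560)
t=1.000: state=(1.493, 0.652)
t=1.500: state=(1.653, 0.754)
t=2.000: state=(1.688, 0.856)
t=2.500: state=(1.669, 0.954)
t=3.000: state=(1.630, 1.045)
t=3.500: state=(1.583, 1.128)
t=4.000: state=(1.533, 1.205)
t=4.500: state=(1.481, 1.275)
t=5.000: state=(1.427, 1.338)
t=5.500: state=(1.371, 1.395)
t=6.000: state=(1.314, 1.446)
t=6.500: state=(1.253, 1.490)
t=7.000: state=(1.190, 1.529)
t=7.500: state=(1.122, 1.562)
t=8.000: state=(1.049, 1.589)
t=8.500: state=(0.967, 1.610)
t=9.000: state=(0.873, 1.625)
t=9.500: state=(0.761, 1.632)
t=10.000: state=(0.620, 1.632)
t=10.500: state=(0.430, 1.623)
t=11.000: state=(0.155, 1.600)
t=11.500: state=(-0.271, 1.557)
t=12.000: state=(-0.892, 1.485)
t=12.460: state=(-1.472, 1.387)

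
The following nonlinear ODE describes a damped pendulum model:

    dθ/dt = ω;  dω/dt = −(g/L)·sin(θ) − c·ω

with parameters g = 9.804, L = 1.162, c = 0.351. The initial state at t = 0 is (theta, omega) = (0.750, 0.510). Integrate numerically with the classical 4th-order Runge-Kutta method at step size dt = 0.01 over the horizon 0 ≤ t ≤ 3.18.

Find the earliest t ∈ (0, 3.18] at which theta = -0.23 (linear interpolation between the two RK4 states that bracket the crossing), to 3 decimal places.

t=0.000: state=(0.750, 0.510)
step 1 (dt=0.01): k1=(0.510, -5.930), k2=(0.480, -5.935), k3=(0.480, -5.935), k4=(0.451, -5.939); state += dt/6·(k1+2k2+2k3+k4)
t=0.010: state=(0.755, 0.451)
t=0.020: state=(0.759, 0.391)
t=0.030: state=(0.763, 0.332)
continuing one RK4 step at a time; state shown every 20 steps (Δt=0.2):
t=0.200: state=(0.734, -0.649)
t=0.400: state=(0.506, -1.569)
t=0.600: state=(0.141, -1.985)
t=0.790: state=(-0.226, -1.783)
next step: t=0.800: state=(-0.244, -1.757) — theta has crossed -0.23
linear interpolation between t=0.790 (-0.22631) and t=0.800 (-0.24401) → t≈0.792

t = 0.792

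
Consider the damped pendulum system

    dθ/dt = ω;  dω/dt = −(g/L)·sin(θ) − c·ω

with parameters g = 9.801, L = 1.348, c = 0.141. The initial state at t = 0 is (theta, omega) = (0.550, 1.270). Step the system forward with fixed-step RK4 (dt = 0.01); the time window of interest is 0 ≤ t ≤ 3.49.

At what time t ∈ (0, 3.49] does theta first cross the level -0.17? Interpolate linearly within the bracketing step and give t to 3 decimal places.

t = 0.983

t=0.000: state=(0.550, 1.270)
step 1 (dt=0.01): k1=(1.270, -3.979), k2=(1.250, -4.016), k3=(1.250, -4.015), k4=(1.230, -4.051); state += dt/6·(k1+2k2+2k3+k4)
t=0.010: state=(0.562, 1.230)
t=0.020: state=(0.575, 1.189)
t=0.030: state=(0.586, 1.147)
continuing one RK4 step at a time; state shown every 20 steps (Δt=0.2):
t=0.200: state=(0.717, 0.369)
t=0.400: state=(0.694, -0.588)
t=0.600: state=(0.492, -1.387)
t=0.800: state=(0.164, -1.817)
t=0.980: state=(-0.165, -1.769)
next step: t=0.990: state=(-0.183, -1.754) — theta has crossed -0.17
linear interpolation between t=0.980 (-0.16512) and t=0.990 (-0.18273) → t≈0.983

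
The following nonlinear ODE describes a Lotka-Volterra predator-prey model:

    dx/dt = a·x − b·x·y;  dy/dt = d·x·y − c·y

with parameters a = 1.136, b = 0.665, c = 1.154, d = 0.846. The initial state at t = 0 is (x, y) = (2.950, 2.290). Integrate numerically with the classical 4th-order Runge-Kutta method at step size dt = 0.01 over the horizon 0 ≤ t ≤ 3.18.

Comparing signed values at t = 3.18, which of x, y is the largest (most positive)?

t=0.000: state=(2.950, 2.290)
step 1 (dt=0.01): k1=(-1.141, 3.072), k2=(-1.169, 3.082), k3=(-1.169, 3.082), k4=(-1.197, 3.091); state += dt/6·(k1+2k2+2k3+k4)
t=0.010: state=(2.938, 2.321)
t=0.020: state=(2.926, 2.352)
t=0.030: state=(2.913, 2.383)
continuing one RK4 step at a time; state shown every 20 steps (Δt=0.2):
t=0.200: state=(2.619, 2.920)
t=0.400: state=(2.144, 3.473)
t=0.600: state=(1.654, 3.799)
t=0.800: state=(1.245, 3.849)
t=1.000: state=(0.946, 3.672)
t=1.200: state=(0.743, 3.359)
t=1.400: state=(0.611, 2.988)
t=1.600: state=(0.529, 2.611)
t=1.800: state=(0.480, 2.256)
t=2.000: state=(0.456, 1.938)
t=2.200: state=(0.451, 1.661)
t=2.400: state=(0.461, 1.424)
t=2.600: state=(0.485, 1.225)
t=2.800: state=(0.524, 1.059)
t=3.000: state=(0.576, 0.922)
t=3.180: state=(0.637, 0.822)
compare at T: x=0.637, y=0.822

largest component: y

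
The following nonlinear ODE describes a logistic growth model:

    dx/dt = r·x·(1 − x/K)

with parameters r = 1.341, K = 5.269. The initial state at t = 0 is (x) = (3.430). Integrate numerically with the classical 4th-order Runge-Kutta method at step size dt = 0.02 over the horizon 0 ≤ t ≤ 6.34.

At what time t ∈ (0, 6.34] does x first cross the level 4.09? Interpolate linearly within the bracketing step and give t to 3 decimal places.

t = 0.463

t=0.000: state=(3.430)
step 1 (dt=0.02): k1=(1.605), k2=(1.599), k3=(1.599), k4=(1.592); state += dt/6·(k1+2k2+2k3+k4)
t=0.020: state=(3.462)
t=0.040: state=(3.494)
t=0.060: state=(3.525)
t=0.460: state=(4.087)
next step: t=0.480: state=(4.111) — x has crossed 4.09
linear interpolation between t=0.460 (4.08663) and t=0.480 (4.11104) → t≈0.463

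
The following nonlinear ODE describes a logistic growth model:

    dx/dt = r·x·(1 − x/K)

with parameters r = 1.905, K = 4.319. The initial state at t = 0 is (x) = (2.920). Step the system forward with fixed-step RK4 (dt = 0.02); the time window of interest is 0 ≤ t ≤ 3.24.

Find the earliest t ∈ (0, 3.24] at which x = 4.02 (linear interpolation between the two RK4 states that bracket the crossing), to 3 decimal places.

t = 0.978

t=0.000: state=(2.920)
step 1 (dt=0.02): k1=(1.802), k2=(1.790), k3=(1.790), k4=(1.777); state += dt/6·(k1+2k2+2k3+k4)
t=0.020: state=(2.956)
t=0.040: state=(2.991)
t=0.060: state=(3.026)
continuing one RK4 step at a time; state shown every 10 steps (Δt=0.2):
t=0.200: state=(3.254)
t=0.400: state=(3.530)
t=0.600: state=(3.747)
t=0.800: state=(3.911)
t=0.960: state=(4.010)
next step: t=0.980: state=(4.021) — x has crossed 4.02
linear interpolation between t=0.960 (4.01041) and t=0.980 (4.02115) → t≈0.978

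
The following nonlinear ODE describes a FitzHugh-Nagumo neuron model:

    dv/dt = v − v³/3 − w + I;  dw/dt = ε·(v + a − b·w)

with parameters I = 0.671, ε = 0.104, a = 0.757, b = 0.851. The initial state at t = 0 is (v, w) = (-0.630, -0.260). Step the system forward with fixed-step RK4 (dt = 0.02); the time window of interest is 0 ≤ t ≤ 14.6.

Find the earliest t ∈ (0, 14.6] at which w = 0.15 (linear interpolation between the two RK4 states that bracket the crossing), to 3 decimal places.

t = 2.901

t=0.000: state=(-0.630, -0.260)
step 1 (dt=0.02): k1=(0.384, 0.036), k2=(0.386, 0.037), k3=(0.386, 0.037), k4=(0.388, 0.037); state += dt/6·(k1+2k2+2k3+k4)
t=0.020: state=(-0.622, -0.259)
t=0.040: state=(-0.614, -0.259)
t=0.060: state=(-0.607, -0.258)
continuing one RK4 step at a time; state shown every 25 steps (Δt=0.5):
t=0.500: state=(-0.407, -0.237)
t=1.000: state=(-0.086, -0.201)
t=1.500: state=(0.407, -0.147)
t=2.000: state=(1.084, -0.064)
t=2.500: state=(1.651, 0.048)
t=2.900: state=(1.849, 0.150)
next step: t=2.920: state=(1.854, 0.155) — w has crossed 0.15
linear interpolation between t=2.900 (0.14968) and t=2.920 (0.15484) → t≈2.901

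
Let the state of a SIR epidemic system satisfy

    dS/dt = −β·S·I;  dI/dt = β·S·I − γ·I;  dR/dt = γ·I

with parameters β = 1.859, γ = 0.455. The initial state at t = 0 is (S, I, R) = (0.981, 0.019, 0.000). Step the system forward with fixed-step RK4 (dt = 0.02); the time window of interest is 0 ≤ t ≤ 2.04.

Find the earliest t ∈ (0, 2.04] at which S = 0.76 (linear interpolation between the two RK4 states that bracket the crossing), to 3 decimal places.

t = 1.823

t=0.000: state=(0.981, 0.019, 0.000)
step 1 (dt=0.02): k1=(-0.035, 0.026, 0.009), k2=(-0.035, 0.026, 0.009), k3=(-0.035, 0.026, 0.009), k4=(-0.036, 0.027, 0.009); state += dt/6·(k1+2k2+2k3+k4)
t=0.020: state=(0.980, 0.020, 0.000)
t=0.040: state=(0.980, 0.020, 0.000)
t=0.060: state=(0.979, 0.021, 0.001)
continuing one RK4 step at a time; state shown every 5 steps (Δt=0.1):
t=0.100: state=(0.977, 0.022, 0.001)
t=0.200: state=(0.973, 0.025, 0.002)
t=0.300: state=(0.968, 0.029, 0.003)
t=0.400: state=(0.963, 0.033, 0.005)
t=0.500: state=(0.957, 0.037, 0.006)
t=0.600: state=(0.949, 0.043, 0.008)
t=0.700: state=(0.941, 0.048, 0.010)
t=0.800: state=(0.932, 0.055, 0.012)
t=0.900: state=(0.922, 0.063, 0.015)
t=1.000: state=(0.911, 0.071, 0.018)
t=1.100: state=(0.898, 0.080, 0.022)
t=1.200: state=(0.884, 0.090, 0.025)
t=1.300: state=(0.869, 0.102, 0.030)
t=1.400: state=(0.851, 0.114, 0.035)
t=1.500: state=(0.832, 0.127, 0.040)
t=1.600: state=(0.812, 0.142, 0.046)
t=1.700: state=(0.790, 0.157, 0.053)
t=1.800: state=(0.766, 0.174, 0.061)
t=1.820: state=(0.761, 0.177, 0.062)
next step: t=1.840: state=(0.756, 0.180, 0.064) — S has crossed 0.76
linear interpolation between t=1.820 (0.76080) and t=1.840 (0.75576) → t≈1.823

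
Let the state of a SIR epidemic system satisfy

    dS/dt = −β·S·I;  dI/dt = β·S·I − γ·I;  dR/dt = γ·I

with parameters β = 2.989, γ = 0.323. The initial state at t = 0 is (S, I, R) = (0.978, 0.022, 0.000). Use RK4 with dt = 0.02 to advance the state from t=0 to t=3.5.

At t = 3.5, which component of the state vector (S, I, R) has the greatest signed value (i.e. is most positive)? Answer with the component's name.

largest component: I

t=0.000: state=(0.978, 0.022, 0.000)
step 1 (dt=0.02): k1=(-0.064, 0.057, 0.007), k2=(-0.066, 0.059, 0.007), k3=(-0.066, 0.059, 0.007), k4=(-0.068, 0.060, 0.007); state += dt/6·(k1+2k2+2k3+k4)
t=0.020: state=(0.977, 0.023, 0.000)
t=0.040: state=(0.975, 0.024, 0.000)
t=0.060: state=(0.974, 0.026, 0.000)
continuing one RK4 step at a time; state shown every 10 steps (Δt=0.2):
t=0.200: state=(0.961, 0.037, 0.002)
t=0.400: state=(0.934, 0.061, 0.005)
t=0.600: state=(0.891, 0.099, 0.010)
t=0.800: state=(0.827, 0.155, 0.018)
t=1.000: state=(0.738, 0.232, 0.030)
t=1.200: state=(0.625, 0.327, 0.048)
t=1.400: state=(0.498, 0.429, 0.073)
t=1.600: state=(0.375, 0.522, 0.104)
t=1.800: state=(0.268, 0.592, 0.140)
t=2.000: state=(0.186, 0.635, 0.180)
t=2.200: state=(0.126, 0.653, 0.221)
t=2.400: state=(0.085, 0.651, 0.263)
t=2.600: state=(0.058, 0.637, 0.305)
t=2.800: state=(0.040, 0.615, 0.345)
t=3.000: state=(0.028, 0.588, 0.384)
t=3.200: state=(0.020, 0.559, 0.421)
t=3.400: state=(0.014, 0.529, 0.457)
t=3.500: state=(0.012, 0.514, 0.473)
compare at T: S=0.012, I=0.514, R=0.473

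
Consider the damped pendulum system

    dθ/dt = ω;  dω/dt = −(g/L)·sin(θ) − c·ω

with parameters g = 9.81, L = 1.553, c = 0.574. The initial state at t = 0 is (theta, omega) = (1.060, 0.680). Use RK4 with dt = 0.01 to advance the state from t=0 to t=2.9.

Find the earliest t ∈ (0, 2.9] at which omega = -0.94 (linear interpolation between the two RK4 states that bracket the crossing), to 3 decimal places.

t = 0.296

t=0.000: state=(1.060, 0.680)
step 1 (dt=0.01): k1=(0.680, -5.901), k2=(0.650, -5.894), k3=(0.651, -5.894), k4=(0.621, -5.887); state += dt/6·(k1+2k2+2k3+k4)
t=0.010: state=(1.067, 0.621)
t=0.020: state=(1.072, 0.562)
t=0.030: state=(1.078, 0.504)
continuing one RK4 step at a time; state shown every 10 steps (Δt=0.1):
t=0.100: state=(1.099, 0.099)
t=0.200: state=(1.081, -0.452)
t=0.290: state=(1.019, -0.910)
next step: t=0.300: state=(1.010, -0.959) — omega has crossed -0.94
linear interpolation between t=0.290 (-0.91035) and t=0.300 (-0.95863) → t≈0.296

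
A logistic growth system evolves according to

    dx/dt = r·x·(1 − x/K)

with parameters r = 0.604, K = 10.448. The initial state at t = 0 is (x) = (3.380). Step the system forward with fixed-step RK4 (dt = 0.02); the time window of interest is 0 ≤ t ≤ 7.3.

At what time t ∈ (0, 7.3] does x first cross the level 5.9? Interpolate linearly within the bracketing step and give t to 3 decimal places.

t=0.000: state=(3.380)
step 1 (dt=0.02): k1=(1.381), k2=(1.384), k3=(1.384), k4=(1.387); state += dt/6·(k1+2k2+2k3+k4)
t=0.020: state=(3.408)
t=0.040: state=(3.435)
t=0.060: state=(3.463)
continuing one RK4 step at a time; state shown every 25 steps (Δt=0.5):
t=0.500: state=(4.104)
t=1.000: state=(4.875)
t=1.500: state=(5.663)
t=1.640: state=(5.881)
next step: t=1.660: state=(5.912) — x has crossed 5.9
linear interpolation between t=1.640 (5.88097) and t=1.660 (5.91200) → t≈1.652

t = 1.652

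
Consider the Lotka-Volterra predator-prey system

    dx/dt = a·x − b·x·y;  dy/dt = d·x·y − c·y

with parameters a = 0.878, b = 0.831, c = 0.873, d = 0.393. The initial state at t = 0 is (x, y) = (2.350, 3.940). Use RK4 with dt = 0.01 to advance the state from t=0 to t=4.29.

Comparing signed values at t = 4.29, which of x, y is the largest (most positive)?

t=0.000: state=(2.350, 3.940)
step 1 (dt=0.01): k1=(-5.631, 0.199), k2=(-5.565, 0.156), k3=(-5.566, 0.156), k4=(-5.501, 0.113); state += dt/6·(k1+2k2+2k3+k4)
t=0.010: state=(2.294, 3.942)
t=0.020: state=(2.240, 3.942)
t=0.030: state=(2.187, 3.942)
continuing one RK4 step at a time; state shown every 20 steps (Δt=0.2):
t=0.200: state=(1.463, 3.832)
t=0.400: state=(0.944, 3.531)
t=0.600: state=(0.645, 3.153)
t=0.800: state=(0.470, 2.765)
t=1.000: state=(0.365, 2.399)
t=1.200: state=(0.301, 2.067)
t=1.400: state=(0.260, 1.775)
t=1.600: state=(0.236, 1.520)
t=1.800: state=(0.223, 1.299)
t=2.000: state=(0.218, 1.110)
t=2.200: state=(0.219, 0.948)
t=2.400: state=(0.225, 0.810)
t=2.600: state=(0.237, 0.693)
t=2.800: state=(0.254, 0.593)
t=3.000: state=(0.276, 0.509)
t=3.200: state=(0.304, 0.437)
t=3.400: state=(0.339, 0.376)
t=3.600: state=(0.381, 0.325)
t=3.800: state=(0.432, 0.282)
t=4.000: state=(0.493, 0.246)
t=4.200: state=(0.566, 0.215)
t=4.290: state=(0.603, 0.203)
compare at T: x=0.603, y=0.203

largest component: x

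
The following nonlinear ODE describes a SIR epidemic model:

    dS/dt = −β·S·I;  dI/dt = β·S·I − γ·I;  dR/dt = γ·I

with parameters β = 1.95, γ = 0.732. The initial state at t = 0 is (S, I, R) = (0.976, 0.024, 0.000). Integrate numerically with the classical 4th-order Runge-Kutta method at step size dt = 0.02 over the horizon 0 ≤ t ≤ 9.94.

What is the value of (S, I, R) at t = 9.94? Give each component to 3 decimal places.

(S, I, R) = (0.090, 0.015, 0.895)

t=0.000: state=(0.976, 0.024, 0.000)
step 1 (dt=0.02): k1=(-0.046, 0.028, 0.018), k2=(-0.046, 0.028, 0.018), k3=(-0.046, 0.028, 0.018), k4=(-0.047, 0.029, 0.018); state += dt/6·(k1+2k2+2k3+k4)
t=0.020: state=(0.975, 0.025, 0.000)
t=0.040: state=(0.974, 0.025, 0.001)
t=0.060: state=(0.973, 0.026, 0.001)
continuing one RK4 step at a time; state shown every 25 steps (Δt=0.5):
t=0.500: state=(0.946, 0.043, 0.012)
t=1.000: state=(0.895, 0.072, 0.033)
t=1.500: state=(0.817, 0.116, 0.067)
t=2.000: state=(0.711, 0.170, 0.119)
t=2.500: state=(0.587, 0.222, 0.191)
t=3.000: state=(0.464, 0.257, 0.279)
t=3.500: state=(0.359, 0.266, 0.376)
t=4.000: state=(0.278, 0.251, 0.471)
t=4.500: state=(0.221, 0.221, 0.557)
t=5.000: state=(0.181, 0.187, 0.632)
t=5.500: state=(0.154, 0.152, 0.694)
t=6.000: state=(0.134, 0.121, 0.744)
t=6.500: state=(0.121, 0.095, 0.784)
t=7.000: state=(0.111, 0.074, 0.814)
t=7.500: state=(0.105, 0.057, 0.838)
t=8.000: state=(0.100, 0.044, 0.857)
t=8.500: state=(0.096, 0.033, 0.871)
t=9.000: state=(0.093, 0.025, 0.881)
t=9.500: state=(0.091, 0.019, 0.889)
t=9.940: state=(0.090, 0.015, 0.895)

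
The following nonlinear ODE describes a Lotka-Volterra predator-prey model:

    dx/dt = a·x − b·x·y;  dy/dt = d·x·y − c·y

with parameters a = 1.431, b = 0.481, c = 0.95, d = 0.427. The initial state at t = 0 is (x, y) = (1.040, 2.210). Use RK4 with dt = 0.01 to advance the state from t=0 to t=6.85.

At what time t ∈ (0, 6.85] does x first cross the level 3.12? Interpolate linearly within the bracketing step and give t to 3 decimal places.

t = 1.764

t=0.000: state=(1.040, 2.210)
step 1 (dt=0.01): k1=(0.383, -1.118), k2=(0.386, -1.113), k3=(0.386, -1.113), k4=(0.390, -1.109); state += dt/6·(k1+2k2+2k3+k4)
t=0.010: state=(1.044, 2.199)
t=0.020: state=(1.048, 2.188)
t=0.030: state=(1.052, 2.177)
continuing one RK4 step at a time; state shown every 25 steps (Δt=0.25):
t=0.250: state=(1.158, 1.959)
t=0.500: state=(1.325, 1.763)
t=0.750: state=(1.547, 1.620)
t=1.000: state=(1.832, 1.529)
t=1.250: state=(2.186, 1.493)
t=1.500: state=(2.610, 1.520)
t=1.750: state=(3.092, 1.624)
t=1.760: state=(3.112, 1.630)
next step: t=1.770: state=(3.132, 1.637) — x has crossed 3.12
linear interpolation between t=1.760 (3.11194) and t=1.770 (3.13209) → t≈1.764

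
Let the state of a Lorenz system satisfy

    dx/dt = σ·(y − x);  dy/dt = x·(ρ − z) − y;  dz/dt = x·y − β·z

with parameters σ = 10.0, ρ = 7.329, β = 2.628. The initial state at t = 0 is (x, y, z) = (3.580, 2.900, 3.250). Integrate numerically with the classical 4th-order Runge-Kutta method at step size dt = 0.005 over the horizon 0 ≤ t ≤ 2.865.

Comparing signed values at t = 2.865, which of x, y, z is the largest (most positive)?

largest component: z

t=0.000: state=(3.580, 2.900, 3.250)
step 1 (dt=0.005): k1=(-6.800, 11.703, 1.841), k2=(-6.337, 11.588, 1.884), k3=(-6.352, 11.592, 1.886), k4=(-5.903, 11.482, 1.930); state += dt/6·(k1+2k2+2k3+k4)
t=0.005: state=(3.548, 2.958, 3.259)
t=0.010: state=(3.521, 3.015, 3.269)
t=0.015: state=(3.498, 3.071, 3.280)
continuing one RK4 step at a time; state shown every 20 steps (Δt=0.1):
t=0.100: state=(3.539, 3.929, 3.554)
t=0.200: state=(4.117, 4.811, 4.213)
t=0.300: state=(4.812, 5.455, 5.284)
t=0.400: state=(5.305, 5.606, 6.567)
t=0.500: state=(5.362, 5.170, 7.612)
t=0.600: state=(4.964, 4.404, 8.035)
t=0.700: state=(4.340, 3.699, 7.823)
t=0.800: state=(3.759, 3.262, 7.237)
t=0.900: state=(3.372, 3.099, 6.547)
t=1.000: state=(3.208, 3.148, 5.928)
t=1.100: state=(3.239, 3.352, 5.474)
t=1.200: state=(3.421, 3.664, 5.234)
t=1.300: state=(3.709, 4.032, 5.234)
t=1.400: state=(4.046, 4.385, 5.467)
t=1.500: state=(4.359, 4.633, 5.881)
t=1.600: state=(4.568, 4.702, 6.368)
t=1.700: state=(4.616, 4.578, 6.781)
t=1.800: state=(4.503, 4.324, 7.003)
t=1.900: state=(4.285, 4.042, 6.999)
t=2.000: state=(4.045, 3.820, 6.815)
t=2.100: state=(3.853, 3.701, 6.538)
t=2.200: state=(3.746, 3.686, 6.255)
t=2.300: state=(3.732, 3.760, 6.030)
t=2.400: state=(3.796, 3.893, 5.901)
t=2.500: state=(3.916, 4.053, 5.886)
t=2.600: state=(4.058, 4.200, 5.976)
t=2.700: state=(4.188, 4.301, 6.141)
t=2.800: state=(4.275, 4.331, 6.333)
t=2.865: state=(4.298, 4.312, 6.446)
compare at T: x=4.298, y=4.312, z=6.446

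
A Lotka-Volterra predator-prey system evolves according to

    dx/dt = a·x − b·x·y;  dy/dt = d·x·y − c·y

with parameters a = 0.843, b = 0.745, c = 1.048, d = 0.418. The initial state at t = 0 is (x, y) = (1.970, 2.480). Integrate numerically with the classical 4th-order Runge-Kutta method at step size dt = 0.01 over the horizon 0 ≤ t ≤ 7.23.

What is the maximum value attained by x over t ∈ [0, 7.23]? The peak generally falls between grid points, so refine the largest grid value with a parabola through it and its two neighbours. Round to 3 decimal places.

t=0.000: state=(1.970, 2.480)
step 1 (dt=0.01): k1=(-1.979, -0.557), k2=(-1.965, -0.566), k3=(-1.965, -0.566), k4=(-1.951, -0.576); state += dt/6·(k1+2k2+2k3+k4)
t=0.010: state=(1.950, 2.474)
t=0.020: state=(1.931, 2.468)
t=0.030: state=(1.912, 2.462)
continuing one RK4 step at a time; state shown every 25 steps (Δt=0.25):
t=0.250: state=(1.557, 2.291)
t=0.500: state=(1.284, 2.043)
t=0.750: state=(1.110, 1.781)
t=1.000: state=(1.007, 1.530)
t=1.250: state=(0.955, 1.304)
t=1.500: state=(0.943, 1.107)
t=1.750: state=(0.962, 0.941)
t=2.000: state=(1.010, 0.803)
t=2.250: state=(1.086, 0.689)
t=2.500: state=(1.190, 0.597)
t=2.750: state=(1.324, 0.524)
t=3.000: state=(1.491, 0.467)
t=3.250: state=(1.694, 0.424)
t=3.500: state=(1.939, 0.394)
t=3.750: state=(2.228, 0.377)
t=4.000: state=(2.566, 0.373)
t=4.250: state=(2.953, 0.382)
t=4.500: state=(3.388, 0.410)
t=4.750: state=(3.859, 0.460)
t=5.000: state=(4.341, 0.544)
t=5.250: state=(4.789, 0.675)
t=5.500: state=(5.126, 0.873)
t=5.750: state=(5.246, 1.157)
t=6.000: state=(5.049, 1.530)
t=6.250: state=(4.511, 1.945)
t=6.500: state=(3.742, 2.306)
t=6.750: state=(2.940, 2.515)
t=7.000: state=(2.262, 2.536)
t=7.230: state=(1.793, 2.419)
largest grid value and its neighbours: x(5.720)=5.24662, x(5.730)=5.24689, x(5.740)=5.24666
parabola through these three points peaks at t≈5.730 with x≈5.24690

max x = 5.247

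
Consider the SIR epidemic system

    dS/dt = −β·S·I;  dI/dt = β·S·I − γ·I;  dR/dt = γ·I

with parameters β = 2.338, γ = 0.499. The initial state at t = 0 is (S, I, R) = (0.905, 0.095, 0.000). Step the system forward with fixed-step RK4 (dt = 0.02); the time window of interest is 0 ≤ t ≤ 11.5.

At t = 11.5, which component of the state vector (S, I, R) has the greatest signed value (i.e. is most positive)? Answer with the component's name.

largest component: R

t=0.000: state=(0.905, 0.095, 0.000)
step 1 (dt=0.02): k1=(-0.201, 0.154, 0.047), k2=(-0.204, 0.156, 0.048), k3=(-0.204, 0.156, 0.048), k4=(-0.207, 0.158, 0.049); state += dt/6·(k1+2k2+2k3+k4)
t=0.020: state=(0.901, 0.098, 0.001)
t=0.040: state=(0.897, 0.101, 0.002)
t=0.060: state=(0.892, 0.105, 0.003)
continuing one RK4 step at a time; state shown every 25 steps (Δt=0.5):
t=0.500: state=(0.766, 0.198, 0.035)
t=1.000: state=(0.561, 0.337, 0.102)
t=1.500: state=(0.353, 0.446, 0.201)
t=2.000: state=(0.204, 0.478, 0.318)
t=2.500: state=(0.118, 0.447, 0.434)
t=3.000: state=(0.072, 0.389, 0.539)
t=3.500: state=(0.048, 0.324, 0.628)
t=4.000: state=(0.034, 0.265, 0.701)
t=4.500: state=(0.026, 0.214, 0.761)
t=5.000: state=(0.020, 0.171, 0.809)
t=5.500: state=(0.017, 0.136, 0.847)
t=6.000: state=(0.015, 0.108, 0.877)
t=6.500: state=(0.013, 0.086, 0.901)
t=7.000: state=(0.012, 0.068, 0.920)
t=7.500: state=(0.011, 0.053, 0.935)
t=8.000: state=(0.011, 0.042, 0.947)
t=8.500: state=(0.010, 0.033, 0.956)
t=9.000: state=(0.010, 0.026, 0.964)
t=9.500: state=(0.010, 0.021, 0.970)
t=10.000: state=(0.009, 0.016, 0.974)
t=10.500: state=(0.009, 0.013, 0.978)
t=11.000: state=(0.009, 0.010, 0.981)
t=11.500: state=(0.009, 0.008, 0.983)
compare at T: S=0.009, I=0.008, R=0.983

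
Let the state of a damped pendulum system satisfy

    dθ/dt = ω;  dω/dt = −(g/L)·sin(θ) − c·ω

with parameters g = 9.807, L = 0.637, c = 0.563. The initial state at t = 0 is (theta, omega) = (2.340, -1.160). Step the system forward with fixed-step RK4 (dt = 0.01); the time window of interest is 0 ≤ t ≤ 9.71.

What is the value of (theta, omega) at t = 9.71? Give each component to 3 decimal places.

(theta, omega) = (-0.011, 0.511)

t=0.000: state=(2.340, -1.160)
step 1 (dt=0.01): k1=(-1.160, -10.408), k2=(-1.212, -10.441), k3=(-1.212, -10.443), k4=(-1.264, -10.478); state += dt/6·(k1+2k2+2k3+k4)
t=0.010: state=(2.328, -1.264)
t=0.020: state=(2.315, -1.370)
t=0.030: state=(2.300, -1.476)
continuing one RK4 step at a time; state shown every 50 steps (Δt=0.5):
t=0.500: state=(0.321, -6.422)
t=1.000: state=(-1.612, -0.074)
t=1.500: state=(-0.036, 5.000)
t=2.000: state=(1.169, -1.019)
t=2.500: state=(-0.407, -3.354)
t=3.000: state=(-0.687, 2.233)
t=3.500: state=(0.635, 1.379)
t=4.000: state=(0.171, -2.485)
t=4.500: state=(-0.568, 0.334)
t=5.000: state=(0.207, 1.674)
t=5.500: state=(0.302, -1.261)
t=6.000: state=(-0.340, -0.480)
t=6.500: state=(-0.014, 1.259)
t=7.000: state=(0.265, -0.430)
t=7.500: state=(-0.159, -0.673)
t=8.000: state=(-0.098, 0.758)
t=8.500: state=(0.182, 0.019)
t=9.000: state=(-0.044, -0.585)
t=9.500: state=(-0.109, 0.364)
t=9.710: state=(-0.011, 0.511)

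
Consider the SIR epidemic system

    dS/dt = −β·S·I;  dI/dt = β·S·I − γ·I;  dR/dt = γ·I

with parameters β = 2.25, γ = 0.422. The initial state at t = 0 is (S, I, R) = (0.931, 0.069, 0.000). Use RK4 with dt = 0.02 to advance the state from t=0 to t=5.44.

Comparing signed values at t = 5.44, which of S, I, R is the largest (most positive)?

t=0.000: state=(0.931, 0.069, 0.000)
step 1 (dt=0.02): k1=(-0.145, 0.115, 0.029), k2=(-0.147, 0.117, 0.030), k3=(-0.147, 0.117, 0.030), k4=(-0.149, 0.119, 0.030); state += dt/6·(k1+2k2+2k3+k4)
t=0.020: state=(0.928, 0.071, 0.001)
t=0.040: state=(0.925, 0.074, 0.001)
t=0.060: state=(0.922, 0.076, 0.002)
continuing one RK4 step at a time; state shown every 10 steps (Δt=0.2):
t=0.200: state=(0.897, 0.096, 0.007)
t=0.400: state=(0.853, 0.130, 0.016)
t=0.600: state=(0.797, 0.174, 0.029)
t=0.800: state=(0.729, 0.225, 0.046)
t=1.000: state=(0.650, 0.283, 0.067)
t=1.200: state=(0.565, 0.341, 0.094)
t=1.400: state=(0.478, 0.397, 0.125)
t=1.600: state=(0.396, 0.444, 0.160)
t=1.800: state=(0.321, 0.479, 0.200)
t=2.000: state=(0.258, 0.501, 0.241)
t=2.200: state=(0.205, 0.511, 0.284)
t=2.400: state=(0.163, 0.510, 0.327)
t=2.600: state=(0.130, 0.501, 0.370)
t=2.800: state=(0.104, 0.485, 0.411)
t=3.000: state=(0.084, 0.465, 0.451)
t=3.200: state=(0.068, 0.442, 0.490)
t=3.400: state=(0.056, 0.418, 0.526)
t=3.600: state=(0.047, 0.393, 0.560)
t=3.800: state=(0.040, 0.368, 0.592)
t=4.000: state=(0.034, 0.344, 0.622)
t=4.200: state=(0.029, 0.321, 0.650)
t=4.400: state=(0.025, 0.298, 0.676)
t=4.600: state=(0.022, 0.277, 0.701)
t=4.800: state=(0.020, 0.257, 0.723)
t=5.000: state=(0.018, 0.238, 0.744)
t=5.200: state=(0.016, 0.221, 0.764)
t=5.400: state=(0.014, 0.204, 0.781)
t=5.440: state=(0.014, 0.201, 0.785)
compare at T: S=0.014, I=0.201, R=0.785

largest component: R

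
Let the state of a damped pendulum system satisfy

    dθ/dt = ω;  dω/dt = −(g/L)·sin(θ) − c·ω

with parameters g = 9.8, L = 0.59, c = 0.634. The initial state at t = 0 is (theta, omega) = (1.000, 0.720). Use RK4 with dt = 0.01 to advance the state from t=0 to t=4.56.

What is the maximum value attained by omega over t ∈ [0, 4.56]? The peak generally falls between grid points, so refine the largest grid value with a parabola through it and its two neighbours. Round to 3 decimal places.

t=0.000: state=(1.000, 0.720)
step 1 (dt=0.01): k1=(0.720, -14.433), k2=(0.648, -14.420), k3=(0.648, -14.417), k4=(0.576, -14.400); state += dt/6·(k1+2k2+2k3+k4)
t=0.010: state=(1.006, 0.576)
t=0.020: state=(1.012, 0.432)
t=0.030: state=(1.015, 0.289)
continuing one RK4 step at a time; state shown every 20 steps (Δt=0.2):
t=0.200: state=(0.867, -1.949)
t=0.400: state=(0.297, -3.458)
t=0.600: state=(-0.372, -2.879)
t=0.800: state=(-0.751, -0.781)
t=1.000: state=(-0.678, 1.440)
t=1.200: state=(-0.241, 2.686)
t=1.400: state=(0.282, 2.263)
t=1.600: state=(0.580, 0.606)
t=1.800: state=(0.517, -1.170)
t=2.000: state=(0.169, -2.110)
t=2.200: state=(-0.236, -1.721)
t=2.400: state=(-0.456, -0.389)
t=2.600: state=(-0.388, 0.999)
t=2.800: state=(-0.105, 1.664)
t=3.000: state=(0.206, 1.279)
t=3.200: state=(0.359, 0.199)
t=3.400: state=(0.287, -0.865)
t=3.600: state=(0.056, -1.307)
t=3.800: state=(-0.180, -0.930)
t=4.000: state=(-0.283, -0.055)
t=4.200: state=(-0.208, 0.747)
t=4.400: state=(-0.020, 1.020)
t=4.560: state=(0.128, 0.773)
largest grid value and its neighbours: omega(1.240)=2.74004, omega(1.250)=2.74227, omega(1.260)=2.73997
parabola through these three points peaks at t≈1.250 with omega≈2.74227

max omega = 2.742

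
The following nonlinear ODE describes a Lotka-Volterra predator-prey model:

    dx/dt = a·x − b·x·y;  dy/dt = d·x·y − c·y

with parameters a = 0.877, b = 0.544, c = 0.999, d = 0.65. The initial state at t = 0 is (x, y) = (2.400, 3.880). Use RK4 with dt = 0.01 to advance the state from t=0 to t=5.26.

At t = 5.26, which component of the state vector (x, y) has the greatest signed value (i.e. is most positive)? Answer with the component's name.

t=0.000: state=(2.400, 3.880)
step 1 (dt=0.01): k1=(-2.961, 2.177), k2=(-2.957, 2.145), k3=(-2.957, 2.145), k4=(-2.952, 2.114); state += dt/6·(k1+2k2+2k3+k4)
t=0.010: state=(2.370, 3.901)
t=0.020: state=(2.341, 3.922)
t=0.030: state=(2.312, 3.942)
continuing one RK4 step at a time; state shown every 20 steps (Δt=0.2):
t=0.200: state=(1.840, 4.182)
t=0.400: state=(1.385, 4.218)
t=0.600: state=(1.052, 4.042)
t=0.800: state=(0.820, 3.735)
t=1.000: state=(0.664, 3.366)
t=1.200: state=(0.560, 2.983)
t=1.400: state=(0.493, 2.615)
t=1.600: state=(0.450, 2.276)
t=1.800: state=(0.426, 1.973)
t=2.000: state=(0.416, 1.706)
t=2.200: state=(0.417, 1.475)
t=2.400: state=(0.428, 1.276)
t=2.600: state=(0.448, 1.106)
t=2.800: state=(0.477, 0.961)
t=3.000: state=(0.516, 0.840)
t=3.200: state=(0.564, 0.737)
t=3.400: state=(0.623, 0.652)
t=3.600: state=(0.695, 0.582)
t=3.800: state=(0.779, 0.524)
t=4.000: state=(0.880, 0.478)
t=4.200: state=(0.997, 0.442)
t=4.400: state=(1.134, 0.416)
t=4.600: state=(1.293, 0.399)
t=4.800: state=(1.477, 0.391)
t=5.000: state=(1.686, 0.393)
t=5.200: state=(1.924, 0.407)
t=5.260: state=(2.001, 0.414)
compare at T: x=2.001, y=0.414

largest component: x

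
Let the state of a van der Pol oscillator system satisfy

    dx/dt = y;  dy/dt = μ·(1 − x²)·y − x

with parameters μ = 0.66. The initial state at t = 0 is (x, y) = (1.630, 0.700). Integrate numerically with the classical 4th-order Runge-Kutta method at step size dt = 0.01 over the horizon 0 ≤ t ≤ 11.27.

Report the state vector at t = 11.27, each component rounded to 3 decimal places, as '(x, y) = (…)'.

(x, y) = (-0.838, 1.439)

t=0.000: state=(1.630, 0.700)
step 1 (dt=0.01): k1=(0.700, -2.395), k2=(0.688, -2.391), k3=(0.688, -2.391), k4=(0.676, -2.386); state += dt/6·(k1+2k2+2k3+k4)
t=0.010: state=(1.637, 0.676)
t=0.020: state=(1.644, 0.652)
t=0.030: state=(1.650, 0.629)
continuing one RK4 step at a time; state shown every 50 steps (Δt=0.5):
t=0.500: state=(1.717, -0.261)
t=1.000: state=(1.444, -0.791)
t=1.500: state=(0.938, -1.249)
t=2.000: state=(0.167, -1.866)
t=2.500: state=(-0.899, -2.234)
t=3.000: state=(-1.777, -1.044)
t=3.500: state=(-1.951, 0.198)
t=4.000: state=(-1.701, 0.736)
t=4.500: state=(-1.238, 1.119)
t=5.000: state=(-0.556, 1.649)
t=5.500: state=(0.438, 2.293)
t=6.000: state=(1.532, 1.738)
t=6.500: state=(1.992, 0.179)
t=7.000: state=(1.865, -0.572)
t=7.500: state=(1.479, -0.955)
t=8.000: state=(0.900, -1.390)
t=8.500: state=(0.050, -2.042)
t=9.000: state=(-1.082, -2.257)
t=9.500: state=(-1.890, -0.808)
t=10.000: state=(-1.970, 0.323)
t=10.500: state=(-1.678, 0.795)
t=11.000: state=(-1.189, 1.173)
t=11.270: state=(-0.838, 1.439)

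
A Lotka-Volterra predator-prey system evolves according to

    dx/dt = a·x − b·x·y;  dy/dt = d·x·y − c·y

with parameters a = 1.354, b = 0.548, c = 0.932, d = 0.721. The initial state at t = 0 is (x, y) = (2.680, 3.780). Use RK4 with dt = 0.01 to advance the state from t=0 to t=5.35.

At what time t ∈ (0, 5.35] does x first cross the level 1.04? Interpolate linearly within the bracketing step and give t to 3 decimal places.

t=0.000: state=(2.680, 3.780)
step 1 (dt=0.01): k1=(-1.923, 3.781), k2=(-1.944, 3.774), k3=(-1.943, 3.773), k4=(-1.964, 3.765); state += dt/6·(k1+2k2+2k3+k4)
t=0.010: state=(2.661, 3.818)
t=0.020: state=(2.641, 3.855)
t=0.030: state=(2.621, 3.893)
continuing one RK4 step at a time; state shown every 20 steps (Δt=0.2):
t=0.200: state=(2.232, 4.476)
t=0.400: state=(1.741, 4.946)
t=0.600: state=(1.312, 5.110)
t=0.760: state=(1.043, 5.039)
next step: t=0.770: state=(1.028, 5.030) — x has crossed 1.04
linear interpolation between t=0.760 (1.04303) and t=0.770 (1.02848) → t≈0.762

t = 0.762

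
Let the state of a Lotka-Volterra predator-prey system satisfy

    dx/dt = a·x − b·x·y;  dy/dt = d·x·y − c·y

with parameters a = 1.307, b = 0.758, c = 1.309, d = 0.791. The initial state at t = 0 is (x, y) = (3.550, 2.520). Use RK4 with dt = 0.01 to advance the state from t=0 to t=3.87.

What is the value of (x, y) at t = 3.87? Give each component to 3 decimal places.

(x, y) = (1.934, 0.558)

t=0.000: state=(3.550, 2.520)
step 1 (dt=0.01): k1=(-2.141, 3.778), k2=(-2.185, 3.784), k3=(-2.185, 3.784), k4=(-2.229, 3.790); state += dt/6·(k1+2k2+2k3+k4)
t=0.010: state=(3.528, 2.558)
t=0.020: state=(3.505, 2.596)
t=0.030: state=(3.482, 2.634)
continuing one RK4 step at a time; state shown every 20 steps (Δt=0.2):
t=0.200: state=(2.972, 3.260)
t=0.400: state=(2.252, 3.794)
t=0.600: state=(1.617, 3.957)
t=0.800: state=(1.164, 3.786)
t=1.000: state=(0.874, 3.418)
t=1.200: state=(0.699, 2.975)
t=1.400: state=(0.598, 2.536)
t=1.600: state=(0.546, 2.135)
t=1.800: state=(0.527, 1.788)
t=2.000: state=(0.534, 1.496)
t=2.200: state=(0.563, 1.256)
t=2.400: state=(0.614, 1.060)
t=2.600: state=(0.687, 0.904)
t=2.800: state=(0.786, 0.782)
t=3.000: state=(0.913, 0.688)
t=3.200: state=(1.074, 0.619)
t=3.400: state=(1.275, 0.574)
t=3.600: state=(1.521, 0.550)
t=3.800: state=(1.818, 0.551)
t=3.870: state=(1.934, 0.558)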